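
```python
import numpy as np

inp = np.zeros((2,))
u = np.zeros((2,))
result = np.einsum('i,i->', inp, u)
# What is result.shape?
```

()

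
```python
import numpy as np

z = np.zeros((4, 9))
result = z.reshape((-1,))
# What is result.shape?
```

(36,)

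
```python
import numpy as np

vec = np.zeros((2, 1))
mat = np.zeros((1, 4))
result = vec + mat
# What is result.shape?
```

(2, 4)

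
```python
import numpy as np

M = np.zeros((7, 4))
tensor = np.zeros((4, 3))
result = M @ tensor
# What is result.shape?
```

(7, 3)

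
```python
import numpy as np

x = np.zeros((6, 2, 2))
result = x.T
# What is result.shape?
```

(2, 2, 6)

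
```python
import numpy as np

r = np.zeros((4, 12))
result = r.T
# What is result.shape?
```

(12, 4)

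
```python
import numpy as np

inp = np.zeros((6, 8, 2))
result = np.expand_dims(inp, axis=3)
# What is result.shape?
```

(6, 8, 2, 1)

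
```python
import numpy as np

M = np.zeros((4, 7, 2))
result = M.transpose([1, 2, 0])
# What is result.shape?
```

(7, 2, 4)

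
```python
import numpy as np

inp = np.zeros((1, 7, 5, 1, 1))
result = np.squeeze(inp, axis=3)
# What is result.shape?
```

(1, 7, 5, 1)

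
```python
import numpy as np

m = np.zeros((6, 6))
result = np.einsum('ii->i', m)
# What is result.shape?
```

(6,)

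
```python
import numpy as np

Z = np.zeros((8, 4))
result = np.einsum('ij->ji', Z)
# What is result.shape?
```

(4, 8)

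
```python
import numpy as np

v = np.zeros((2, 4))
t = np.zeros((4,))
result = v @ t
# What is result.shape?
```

(2,)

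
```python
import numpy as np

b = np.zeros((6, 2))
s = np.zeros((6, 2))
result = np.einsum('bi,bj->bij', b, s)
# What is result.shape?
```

(6, 2, 2)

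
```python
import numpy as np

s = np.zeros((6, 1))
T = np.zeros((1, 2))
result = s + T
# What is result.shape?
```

(6, 2)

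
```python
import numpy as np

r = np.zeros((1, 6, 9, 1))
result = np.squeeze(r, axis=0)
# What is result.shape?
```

(6, 9, 1)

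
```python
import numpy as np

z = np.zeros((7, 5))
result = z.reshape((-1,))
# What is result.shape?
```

(35,)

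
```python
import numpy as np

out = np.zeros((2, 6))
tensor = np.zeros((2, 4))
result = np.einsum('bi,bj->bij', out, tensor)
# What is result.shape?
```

(2, 6, 4)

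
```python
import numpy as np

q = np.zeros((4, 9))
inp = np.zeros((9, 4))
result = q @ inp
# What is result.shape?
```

(4, 4)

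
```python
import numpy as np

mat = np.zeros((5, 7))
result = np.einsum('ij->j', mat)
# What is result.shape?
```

(7,)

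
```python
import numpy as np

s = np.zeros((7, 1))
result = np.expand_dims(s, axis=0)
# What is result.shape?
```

(1, 7, 1)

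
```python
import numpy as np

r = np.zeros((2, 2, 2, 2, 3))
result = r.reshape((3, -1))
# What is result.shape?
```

(3, 16)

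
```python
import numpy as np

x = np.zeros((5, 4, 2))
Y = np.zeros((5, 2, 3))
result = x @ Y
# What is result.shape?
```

(5, 4, 3)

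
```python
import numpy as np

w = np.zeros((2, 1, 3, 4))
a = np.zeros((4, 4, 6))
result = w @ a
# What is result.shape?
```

(2, 4, 3, 6)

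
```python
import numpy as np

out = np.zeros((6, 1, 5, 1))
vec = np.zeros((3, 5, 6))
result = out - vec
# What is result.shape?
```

(6, 3, 5, 6)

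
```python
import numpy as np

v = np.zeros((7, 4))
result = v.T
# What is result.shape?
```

(4, 7)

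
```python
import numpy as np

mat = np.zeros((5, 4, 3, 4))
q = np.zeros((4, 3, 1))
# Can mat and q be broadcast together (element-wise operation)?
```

Yes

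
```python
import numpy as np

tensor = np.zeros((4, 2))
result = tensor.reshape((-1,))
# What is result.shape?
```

(8,)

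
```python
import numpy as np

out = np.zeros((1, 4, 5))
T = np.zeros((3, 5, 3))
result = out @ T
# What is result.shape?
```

(3, 4, 3)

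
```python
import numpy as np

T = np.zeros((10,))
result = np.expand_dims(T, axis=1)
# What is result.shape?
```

(10, 1)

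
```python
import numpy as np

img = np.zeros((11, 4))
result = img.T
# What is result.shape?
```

(4, 11)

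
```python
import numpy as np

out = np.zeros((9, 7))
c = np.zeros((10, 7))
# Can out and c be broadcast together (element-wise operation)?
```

No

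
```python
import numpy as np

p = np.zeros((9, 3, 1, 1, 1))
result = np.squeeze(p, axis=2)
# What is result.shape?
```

(9, 3, 1, 1)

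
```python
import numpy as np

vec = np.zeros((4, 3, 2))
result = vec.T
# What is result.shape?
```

(2, 3, 4)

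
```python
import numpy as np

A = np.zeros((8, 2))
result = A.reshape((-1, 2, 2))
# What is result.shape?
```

(4, 2, 2)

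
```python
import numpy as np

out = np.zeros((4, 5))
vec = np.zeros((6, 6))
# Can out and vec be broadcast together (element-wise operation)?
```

No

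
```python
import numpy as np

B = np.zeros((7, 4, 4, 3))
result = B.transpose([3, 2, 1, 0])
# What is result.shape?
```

(3, 4, 4, 7)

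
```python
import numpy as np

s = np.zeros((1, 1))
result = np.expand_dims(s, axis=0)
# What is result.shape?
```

(1, 1, 1)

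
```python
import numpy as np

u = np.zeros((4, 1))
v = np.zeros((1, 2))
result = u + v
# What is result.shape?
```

(4, 2)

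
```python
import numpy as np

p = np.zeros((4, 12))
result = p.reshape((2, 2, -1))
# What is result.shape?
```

(2, 2, 12)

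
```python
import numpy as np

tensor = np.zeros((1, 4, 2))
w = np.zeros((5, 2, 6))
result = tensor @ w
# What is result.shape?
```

(5, 4, 6)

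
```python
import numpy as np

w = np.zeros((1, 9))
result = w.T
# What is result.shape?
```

(9, 1)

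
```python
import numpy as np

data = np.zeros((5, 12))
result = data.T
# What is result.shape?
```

(12, 5)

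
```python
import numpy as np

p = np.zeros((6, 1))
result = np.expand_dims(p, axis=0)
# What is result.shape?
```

(1, 6, 1)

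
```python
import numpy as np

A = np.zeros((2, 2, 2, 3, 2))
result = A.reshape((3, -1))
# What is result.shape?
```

(3, 16)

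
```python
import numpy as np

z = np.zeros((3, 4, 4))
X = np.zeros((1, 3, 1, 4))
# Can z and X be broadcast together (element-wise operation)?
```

Yes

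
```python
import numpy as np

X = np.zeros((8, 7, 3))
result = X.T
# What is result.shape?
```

(3, 7, 8)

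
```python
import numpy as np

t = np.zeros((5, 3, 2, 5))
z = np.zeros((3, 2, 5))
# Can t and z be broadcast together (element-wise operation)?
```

Yes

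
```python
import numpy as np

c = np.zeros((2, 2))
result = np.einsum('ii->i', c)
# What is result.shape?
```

(2,)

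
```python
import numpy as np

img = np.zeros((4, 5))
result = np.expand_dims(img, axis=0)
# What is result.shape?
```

(1, 4, 5)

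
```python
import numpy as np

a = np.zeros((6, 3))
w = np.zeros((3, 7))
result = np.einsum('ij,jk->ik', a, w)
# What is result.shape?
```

(6, 7)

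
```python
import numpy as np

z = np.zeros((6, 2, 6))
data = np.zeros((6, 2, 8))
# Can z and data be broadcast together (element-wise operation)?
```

No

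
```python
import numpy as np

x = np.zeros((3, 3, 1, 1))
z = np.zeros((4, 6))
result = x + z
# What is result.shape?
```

(3, 3, 4, 6)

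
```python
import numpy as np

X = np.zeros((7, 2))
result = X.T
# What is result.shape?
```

(2, 7)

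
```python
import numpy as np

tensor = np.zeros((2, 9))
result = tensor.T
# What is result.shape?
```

(9, 2)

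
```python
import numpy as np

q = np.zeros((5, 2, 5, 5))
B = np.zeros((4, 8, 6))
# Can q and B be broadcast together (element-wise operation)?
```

No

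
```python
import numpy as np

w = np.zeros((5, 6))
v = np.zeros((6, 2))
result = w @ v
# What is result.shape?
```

(5, 2)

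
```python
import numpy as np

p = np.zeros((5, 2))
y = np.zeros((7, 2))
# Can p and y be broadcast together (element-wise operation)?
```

No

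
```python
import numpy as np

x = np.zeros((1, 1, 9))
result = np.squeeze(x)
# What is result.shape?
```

(9,)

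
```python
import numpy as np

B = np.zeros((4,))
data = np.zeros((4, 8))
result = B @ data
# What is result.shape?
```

(8,)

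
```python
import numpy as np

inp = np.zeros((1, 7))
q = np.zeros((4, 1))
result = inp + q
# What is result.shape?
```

(4, 7)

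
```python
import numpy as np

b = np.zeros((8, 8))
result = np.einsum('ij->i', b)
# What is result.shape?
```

(8,)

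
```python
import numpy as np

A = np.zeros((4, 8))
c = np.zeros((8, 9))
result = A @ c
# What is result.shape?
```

(4, 9)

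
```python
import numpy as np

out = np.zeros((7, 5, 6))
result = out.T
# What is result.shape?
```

(6, 5, 7)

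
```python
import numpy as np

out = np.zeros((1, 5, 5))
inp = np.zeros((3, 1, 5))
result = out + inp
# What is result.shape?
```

(3, 5, 5)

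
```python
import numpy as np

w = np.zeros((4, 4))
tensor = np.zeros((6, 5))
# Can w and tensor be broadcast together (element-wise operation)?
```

No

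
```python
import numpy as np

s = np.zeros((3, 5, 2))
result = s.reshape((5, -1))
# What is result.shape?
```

(5, 6)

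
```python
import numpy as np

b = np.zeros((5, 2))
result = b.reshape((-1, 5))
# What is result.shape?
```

(2, 5)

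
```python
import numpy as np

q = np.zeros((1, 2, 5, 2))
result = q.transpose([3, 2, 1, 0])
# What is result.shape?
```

(2, 5, 2, 1)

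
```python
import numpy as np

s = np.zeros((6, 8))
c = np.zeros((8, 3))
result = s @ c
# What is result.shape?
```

(6, 3)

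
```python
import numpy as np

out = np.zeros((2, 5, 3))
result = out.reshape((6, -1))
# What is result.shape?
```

(6, 5)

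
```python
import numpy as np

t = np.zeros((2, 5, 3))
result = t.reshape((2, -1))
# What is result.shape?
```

(2, 15)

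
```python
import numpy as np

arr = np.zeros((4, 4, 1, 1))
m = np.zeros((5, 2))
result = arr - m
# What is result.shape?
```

(4, 4, 5, 2)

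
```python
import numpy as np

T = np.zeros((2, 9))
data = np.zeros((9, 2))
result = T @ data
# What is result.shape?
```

(2, 2)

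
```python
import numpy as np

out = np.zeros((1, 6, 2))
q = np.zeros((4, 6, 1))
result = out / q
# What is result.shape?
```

(4, 6, 2)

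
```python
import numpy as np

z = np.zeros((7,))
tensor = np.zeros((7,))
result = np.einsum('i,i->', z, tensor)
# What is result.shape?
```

()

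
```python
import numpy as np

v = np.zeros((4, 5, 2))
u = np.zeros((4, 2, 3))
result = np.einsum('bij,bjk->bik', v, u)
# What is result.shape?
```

(4, 5, 3)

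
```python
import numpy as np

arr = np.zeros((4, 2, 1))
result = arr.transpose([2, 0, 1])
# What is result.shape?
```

(1, 4, 2)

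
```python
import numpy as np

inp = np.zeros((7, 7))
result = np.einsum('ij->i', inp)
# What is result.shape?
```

(7,)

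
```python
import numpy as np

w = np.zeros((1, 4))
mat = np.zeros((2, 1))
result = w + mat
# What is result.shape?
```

(2, 4)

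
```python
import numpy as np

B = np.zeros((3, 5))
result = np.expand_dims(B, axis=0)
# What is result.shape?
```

(1, 3, 5)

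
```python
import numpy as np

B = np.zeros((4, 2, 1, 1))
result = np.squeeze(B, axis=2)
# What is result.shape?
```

(4, 2, 1)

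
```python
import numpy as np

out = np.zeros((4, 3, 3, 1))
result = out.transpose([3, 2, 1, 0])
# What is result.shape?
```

(1, 3, 3, 4)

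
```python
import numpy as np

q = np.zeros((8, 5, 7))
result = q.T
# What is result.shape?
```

(7, 5, 8)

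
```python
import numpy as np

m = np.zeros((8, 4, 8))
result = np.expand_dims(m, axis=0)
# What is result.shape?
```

(1, 8, 4, 8)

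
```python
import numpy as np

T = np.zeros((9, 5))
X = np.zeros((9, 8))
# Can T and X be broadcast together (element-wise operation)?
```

No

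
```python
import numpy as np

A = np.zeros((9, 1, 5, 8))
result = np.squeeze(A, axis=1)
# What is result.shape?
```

(9, 5, 8)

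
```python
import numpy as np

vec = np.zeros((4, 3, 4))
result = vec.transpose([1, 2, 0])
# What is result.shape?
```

(3, 4, 4)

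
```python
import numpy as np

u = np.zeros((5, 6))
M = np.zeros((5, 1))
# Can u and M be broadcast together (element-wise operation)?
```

Yes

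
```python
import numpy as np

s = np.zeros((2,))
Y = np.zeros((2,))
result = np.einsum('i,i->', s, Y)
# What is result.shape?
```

()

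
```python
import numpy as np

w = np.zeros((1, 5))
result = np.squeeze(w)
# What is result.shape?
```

(5,)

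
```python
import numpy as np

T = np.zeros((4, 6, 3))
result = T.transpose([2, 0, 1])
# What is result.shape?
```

(3, 4, 6)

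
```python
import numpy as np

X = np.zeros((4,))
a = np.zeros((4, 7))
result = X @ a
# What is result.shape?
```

(7,)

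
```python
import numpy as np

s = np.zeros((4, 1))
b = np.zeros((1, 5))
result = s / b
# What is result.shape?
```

(4, 5)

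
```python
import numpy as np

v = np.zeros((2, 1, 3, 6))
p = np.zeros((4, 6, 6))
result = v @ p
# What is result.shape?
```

(2, 4, 3, 6)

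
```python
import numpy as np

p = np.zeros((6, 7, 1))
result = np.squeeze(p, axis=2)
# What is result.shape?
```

(6, 7)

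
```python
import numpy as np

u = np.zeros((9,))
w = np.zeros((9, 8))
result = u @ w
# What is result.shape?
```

(8,)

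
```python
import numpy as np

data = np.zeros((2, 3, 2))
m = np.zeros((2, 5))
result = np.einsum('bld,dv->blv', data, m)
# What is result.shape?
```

(2, 3, 5)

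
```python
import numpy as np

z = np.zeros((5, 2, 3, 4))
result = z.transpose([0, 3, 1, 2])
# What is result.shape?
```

(5, 4, 2, 3)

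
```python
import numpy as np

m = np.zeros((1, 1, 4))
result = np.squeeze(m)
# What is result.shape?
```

(4,)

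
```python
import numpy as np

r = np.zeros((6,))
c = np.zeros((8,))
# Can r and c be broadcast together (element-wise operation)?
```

No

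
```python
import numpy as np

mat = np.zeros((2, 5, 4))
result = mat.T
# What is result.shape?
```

(4, 5, 2)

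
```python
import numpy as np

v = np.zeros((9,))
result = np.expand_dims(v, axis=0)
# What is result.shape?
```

(1, 9)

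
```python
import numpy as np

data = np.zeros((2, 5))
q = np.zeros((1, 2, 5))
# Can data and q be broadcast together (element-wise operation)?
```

Yes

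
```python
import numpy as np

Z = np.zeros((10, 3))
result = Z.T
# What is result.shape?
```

(3, 10)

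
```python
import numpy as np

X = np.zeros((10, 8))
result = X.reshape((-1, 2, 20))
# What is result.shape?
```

(2, 2, 20)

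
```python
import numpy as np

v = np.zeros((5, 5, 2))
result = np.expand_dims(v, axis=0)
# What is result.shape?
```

(1, 5, 5, 2)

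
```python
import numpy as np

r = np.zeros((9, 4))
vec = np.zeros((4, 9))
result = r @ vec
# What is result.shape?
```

(9, 9)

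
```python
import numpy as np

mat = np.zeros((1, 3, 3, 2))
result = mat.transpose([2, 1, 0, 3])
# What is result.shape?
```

(3, 3, 1, 2)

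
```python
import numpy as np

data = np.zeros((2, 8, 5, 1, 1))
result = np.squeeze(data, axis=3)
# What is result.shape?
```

(2, 8, 5, 1)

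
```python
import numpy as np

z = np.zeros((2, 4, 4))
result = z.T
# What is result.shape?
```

(4, 4, 2)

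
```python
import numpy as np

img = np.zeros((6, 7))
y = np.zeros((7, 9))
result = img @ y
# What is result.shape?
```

(6, 9)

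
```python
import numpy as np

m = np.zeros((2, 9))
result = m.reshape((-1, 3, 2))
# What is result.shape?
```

(3, 3, 2)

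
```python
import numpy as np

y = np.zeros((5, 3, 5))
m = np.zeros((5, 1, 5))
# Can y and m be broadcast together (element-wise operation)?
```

Yes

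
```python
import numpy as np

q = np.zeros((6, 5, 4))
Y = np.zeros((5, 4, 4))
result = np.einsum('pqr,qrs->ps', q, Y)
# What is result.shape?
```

(6, 4)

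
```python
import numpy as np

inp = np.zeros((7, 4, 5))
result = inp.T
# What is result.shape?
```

(5, 4, 7)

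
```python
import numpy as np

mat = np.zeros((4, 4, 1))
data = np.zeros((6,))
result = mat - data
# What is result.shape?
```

(4, 4, 6)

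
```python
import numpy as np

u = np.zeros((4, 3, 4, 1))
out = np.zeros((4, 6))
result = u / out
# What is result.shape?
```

(4, 3, 4, 6)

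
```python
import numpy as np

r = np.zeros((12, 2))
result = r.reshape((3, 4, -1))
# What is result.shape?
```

(3, 4, 2)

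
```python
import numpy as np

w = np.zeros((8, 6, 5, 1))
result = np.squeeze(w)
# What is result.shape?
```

(8, 6, 5)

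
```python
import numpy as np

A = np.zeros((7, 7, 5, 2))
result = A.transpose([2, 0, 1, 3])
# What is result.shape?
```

(5, 7, 7, 2)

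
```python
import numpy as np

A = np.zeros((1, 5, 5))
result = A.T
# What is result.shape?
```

(5, 5, 1)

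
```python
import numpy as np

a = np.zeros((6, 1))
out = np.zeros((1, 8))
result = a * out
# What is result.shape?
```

(6, 8)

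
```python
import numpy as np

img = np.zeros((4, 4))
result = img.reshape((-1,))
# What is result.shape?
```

(16,)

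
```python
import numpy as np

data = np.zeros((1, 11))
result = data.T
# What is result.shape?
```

(11, 1)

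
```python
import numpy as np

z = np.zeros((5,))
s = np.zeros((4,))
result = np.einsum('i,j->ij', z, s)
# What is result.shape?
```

(5, 4)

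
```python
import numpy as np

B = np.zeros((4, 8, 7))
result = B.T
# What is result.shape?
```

(7, 8, 4)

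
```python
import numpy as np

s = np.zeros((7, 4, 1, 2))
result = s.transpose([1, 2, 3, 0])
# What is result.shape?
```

(4, 1, 2, 7)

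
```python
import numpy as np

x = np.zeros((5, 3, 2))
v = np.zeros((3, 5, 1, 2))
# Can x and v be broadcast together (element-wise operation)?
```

Yes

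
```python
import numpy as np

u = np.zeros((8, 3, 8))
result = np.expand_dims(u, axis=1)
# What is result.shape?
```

(8, 1, 3, 8)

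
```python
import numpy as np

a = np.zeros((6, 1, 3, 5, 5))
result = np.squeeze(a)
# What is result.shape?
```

(6, 3, 5, 5)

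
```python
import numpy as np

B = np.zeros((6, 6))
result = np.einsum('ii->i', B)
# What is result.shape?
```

(6,)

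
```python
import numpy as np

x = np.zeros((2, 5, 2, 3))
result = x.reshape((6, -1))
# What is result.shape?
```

(6, 10)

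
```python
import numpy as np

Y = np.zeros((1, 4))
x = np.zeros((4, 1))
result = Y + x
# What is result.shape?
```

(4, 4)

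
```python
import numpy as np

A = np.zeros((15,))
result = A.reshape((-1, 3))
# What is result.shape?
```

(5, 3)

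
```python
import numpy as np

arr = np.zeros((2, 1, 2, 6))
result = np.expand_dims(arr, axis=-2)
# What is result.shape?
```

(2, 1, 2, 1, 6)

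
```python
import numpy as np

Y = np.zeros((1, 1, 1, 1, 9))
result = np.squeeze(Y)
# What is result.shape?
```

(9,)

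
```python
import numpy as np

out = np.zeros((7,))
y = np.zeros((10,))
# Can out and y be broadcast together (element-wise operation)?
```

No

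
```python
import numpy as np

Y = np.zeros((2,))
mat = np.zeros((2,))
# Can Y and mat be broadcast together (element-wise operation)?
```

Yes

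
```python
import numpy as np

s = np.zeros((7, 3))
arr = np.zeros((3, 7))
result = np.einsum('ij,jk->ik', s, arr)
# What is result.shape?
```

(7, 7)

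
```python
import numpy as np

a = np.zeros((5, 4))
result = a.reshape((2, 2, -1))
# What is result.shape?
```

(2, 2, 5)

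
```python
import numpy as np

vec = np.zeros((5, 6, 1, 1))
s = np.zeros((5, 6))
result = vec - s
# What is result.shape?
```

(5, 6, 5, 6)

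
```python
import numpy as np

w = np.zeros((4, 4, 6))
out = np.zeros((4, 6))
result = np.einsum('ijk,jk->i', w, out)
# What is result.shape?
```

(4,)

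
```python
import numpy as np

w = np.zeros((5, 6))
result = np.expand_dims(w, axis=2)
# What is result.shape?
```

(5, 6, 1)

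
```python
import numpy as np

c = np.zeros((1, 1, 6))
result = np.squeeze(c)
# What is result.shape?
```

(6,)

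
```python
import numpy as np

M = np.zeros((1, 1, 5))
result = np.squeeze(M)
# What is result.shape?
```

(5,)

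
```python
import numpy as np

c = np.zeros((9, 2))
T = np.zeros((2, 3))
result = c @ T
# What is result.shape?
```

(9, 3)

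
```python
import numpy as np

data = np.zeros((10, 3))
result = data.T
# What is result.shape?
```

(3, 10)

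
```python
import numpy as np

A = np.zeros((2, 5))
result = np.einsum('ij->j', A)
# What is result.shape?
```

(5,)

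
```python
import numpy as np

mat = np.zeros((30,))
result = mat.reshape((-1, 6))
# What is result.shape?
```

(5, 6)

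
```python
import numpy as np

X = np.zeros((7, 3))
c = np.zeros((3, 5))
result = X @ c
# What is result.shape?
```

(7, 5)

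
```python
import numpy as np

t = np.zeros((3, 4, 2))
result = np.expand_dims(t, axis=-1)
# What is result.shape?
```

(3, 4, 2, 1)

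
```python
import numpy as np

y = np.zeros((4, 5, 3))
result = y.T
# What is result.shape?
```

(3, 5, 4)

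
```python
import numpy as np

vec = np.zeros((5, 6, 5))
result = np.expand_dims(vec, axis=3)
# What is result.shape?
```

(5, 6, 5, 1)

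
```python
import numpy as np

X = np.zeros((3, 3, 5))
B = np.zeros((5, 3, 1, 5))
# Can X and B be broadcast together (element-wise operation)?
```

Yes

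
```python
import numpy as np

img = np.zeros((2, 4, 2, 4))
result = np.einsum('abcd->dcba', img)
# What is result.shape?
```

(4, 2, 4, 2)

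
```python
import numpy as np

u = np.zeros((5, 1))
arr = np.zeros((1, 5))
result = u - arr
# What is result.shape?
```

(5, 5)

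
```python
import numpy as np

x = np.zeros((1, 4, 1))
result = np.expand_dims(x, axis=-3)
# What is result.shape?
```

(1, 1, 4, 1)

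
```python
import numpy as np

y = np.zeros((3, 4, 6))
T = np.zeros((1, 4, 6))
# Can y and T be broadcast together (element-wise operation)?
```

Yes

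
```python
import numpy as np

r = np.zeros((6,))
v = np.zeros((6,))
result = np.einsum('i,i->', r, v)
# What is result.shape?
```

()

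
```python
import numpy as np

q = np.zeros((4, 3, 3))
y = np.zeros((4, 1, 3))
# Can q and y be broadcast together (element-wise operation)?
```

Yes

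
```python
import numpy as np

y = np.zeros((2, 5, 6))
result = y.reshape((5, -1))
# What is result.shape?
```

(5, 12)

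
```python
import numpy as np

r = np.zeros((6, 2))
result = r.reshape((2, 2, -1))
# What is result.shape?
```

(2, 2, 3)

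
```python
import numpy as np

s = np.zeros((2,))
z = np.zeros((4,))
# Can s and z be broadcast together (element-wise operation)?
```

No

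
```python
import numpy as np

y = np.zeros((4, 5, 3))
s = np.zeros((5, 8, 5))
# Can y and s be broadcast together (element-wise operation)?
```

No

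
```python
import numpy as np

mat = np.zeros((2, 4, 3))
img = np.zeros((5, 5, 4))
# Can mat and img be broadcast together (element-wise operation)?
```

No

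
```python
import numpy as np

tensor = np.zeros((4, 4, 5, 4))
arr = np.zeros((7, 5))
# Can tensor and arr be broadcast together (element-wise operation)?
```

No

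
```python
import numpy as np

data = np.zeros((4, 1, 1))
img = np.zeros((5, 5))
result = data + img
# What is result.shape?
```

(4, 5, 5)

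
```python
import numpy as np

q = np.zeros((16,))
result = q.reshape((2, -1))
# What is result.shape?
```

(2, 8)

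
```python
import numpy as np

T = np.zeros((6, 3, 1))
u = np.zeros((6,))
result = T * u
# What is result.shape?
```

(6, 3, 6)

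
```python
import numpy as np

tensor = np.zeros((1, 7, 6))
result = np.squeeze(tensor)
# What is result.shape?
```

(7, 6)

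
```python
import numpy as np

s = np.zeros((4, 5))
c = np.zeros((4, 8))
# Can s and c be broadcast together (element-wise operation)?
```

No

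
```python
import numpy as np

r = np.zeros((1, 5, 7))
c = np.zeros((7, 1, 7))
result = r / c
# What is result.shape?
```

(7, 5, 7)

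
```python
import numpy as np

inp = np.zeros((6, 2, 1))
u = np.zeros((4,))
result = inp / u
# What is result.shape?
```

(6, 2, 4)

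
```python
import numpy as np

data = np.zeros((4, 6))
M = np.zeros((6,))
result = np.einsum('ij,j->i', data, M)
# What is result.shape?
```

(4,)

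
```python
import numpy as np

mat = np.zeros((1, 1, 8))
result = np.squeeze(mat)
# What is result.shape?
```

(8,)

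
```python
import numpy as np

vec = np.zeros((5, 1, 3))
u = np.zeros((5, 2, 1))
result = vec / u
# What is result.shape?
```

(5, 2, 3)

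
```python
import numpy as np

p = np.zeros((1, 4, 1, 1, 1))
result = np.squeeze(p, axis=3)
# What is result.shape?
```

(1, 4, 1, 1)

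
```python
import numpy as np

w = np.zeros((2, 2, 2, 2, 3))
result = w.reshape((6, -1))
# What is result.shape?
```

(6, 8)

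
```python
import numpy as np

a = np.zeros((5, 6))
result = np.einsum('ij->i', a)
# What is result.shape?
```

(5,)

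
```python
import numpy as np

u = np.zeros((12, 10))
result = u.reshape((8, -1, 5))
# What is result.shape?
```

(8, 3, 5)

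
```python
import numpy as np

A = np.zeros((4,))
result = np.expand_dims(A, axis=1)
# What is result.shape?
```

(4, 1)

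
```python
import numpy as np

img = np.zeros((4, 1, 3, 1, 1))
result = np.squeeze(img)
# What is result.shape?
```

(4, 3)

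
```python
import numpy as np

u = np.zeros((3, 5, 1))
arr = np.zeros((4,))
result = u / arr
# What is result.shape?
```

(3, 5, 4)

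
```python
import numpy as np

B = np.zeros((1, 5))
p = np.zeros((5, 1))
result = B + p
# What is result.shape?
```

(5, 5)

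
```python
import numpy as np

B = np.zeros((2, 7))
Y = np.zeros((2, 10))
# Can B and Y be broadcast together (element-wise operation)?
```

No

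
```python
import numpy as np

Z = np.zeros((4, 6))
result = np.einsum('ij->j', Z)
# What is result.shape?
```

(6,)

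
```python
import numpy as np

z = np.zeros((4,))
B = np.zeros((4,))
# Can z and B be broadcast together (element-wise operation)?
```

Yes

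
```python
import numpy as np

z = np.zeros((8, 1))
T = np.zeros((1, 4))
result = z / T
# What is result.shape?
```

(8, 4)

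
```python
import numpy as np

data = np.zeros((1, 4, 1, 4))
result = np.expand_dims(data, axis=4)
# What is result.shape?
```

(1, 4, 1, 4, 1)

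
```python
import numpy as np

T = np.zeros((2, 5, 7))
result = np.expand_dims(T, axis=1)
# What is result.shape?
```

(2, 1, 5, 7)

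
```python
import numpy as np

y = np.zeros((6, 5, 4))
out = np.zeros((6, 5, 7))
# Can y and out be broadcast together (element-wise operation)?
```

No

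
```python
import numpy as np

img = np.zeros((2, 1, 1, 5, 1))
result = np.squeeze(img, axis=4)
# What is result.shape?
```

(2, 1, 1, 5)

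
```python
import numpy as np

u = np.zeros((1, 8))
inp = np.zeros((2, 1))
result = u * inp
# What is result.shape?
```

(2, 8)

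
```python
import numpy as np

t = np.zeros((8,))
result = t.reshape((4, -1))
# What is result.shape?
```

(4, 2)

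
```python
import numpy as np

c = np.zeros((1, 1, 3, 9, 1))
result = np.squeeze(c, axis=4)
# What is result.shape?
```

(1, 1, 3, 9)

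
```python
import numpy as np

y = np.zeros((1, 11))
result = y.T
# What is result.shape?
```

(11, 1)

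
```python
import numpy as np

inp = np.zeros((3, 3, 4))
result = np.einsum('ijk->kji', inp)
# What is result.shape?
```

(4, 3, 3)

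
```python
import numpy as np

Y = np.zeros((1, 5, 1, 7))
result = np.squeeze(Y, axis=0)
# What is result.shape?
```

(5, 1, 7)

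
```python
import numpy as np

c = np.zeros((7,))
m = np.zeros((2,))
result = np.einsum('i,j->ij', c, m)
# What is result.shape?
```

(7, 2)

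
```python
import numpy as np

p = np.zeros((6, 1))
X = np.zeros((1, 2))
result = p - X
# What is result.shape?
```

(6, 2)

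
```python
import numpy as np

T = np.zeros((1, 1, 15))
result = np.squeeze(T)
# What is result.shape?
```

(15,)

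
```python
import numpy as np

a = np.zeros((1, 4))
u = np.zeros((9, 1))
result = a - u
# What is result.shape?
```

(9, 4)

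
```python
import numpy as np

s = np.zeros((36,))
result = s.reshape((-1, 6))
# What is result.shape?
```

(6, 6)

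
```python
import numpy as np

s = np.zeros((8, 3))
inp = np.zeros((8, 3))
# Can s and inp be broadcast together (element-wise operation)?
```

Yes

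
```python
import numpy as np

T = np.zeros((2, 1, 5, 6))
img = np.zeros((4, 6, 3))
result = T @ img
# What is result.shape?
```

(2, 4, 5, 3)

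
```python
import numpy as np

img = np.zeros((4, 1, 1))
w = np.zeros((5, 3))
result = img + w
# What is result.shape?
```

(4, 5, 3)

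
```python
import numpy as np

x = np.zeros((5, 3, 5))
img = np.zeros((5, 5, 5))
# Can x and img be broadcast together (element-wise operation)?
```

No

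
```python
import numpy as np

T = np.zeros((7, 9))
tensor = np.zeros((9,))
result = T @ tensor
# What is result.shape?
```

(7,)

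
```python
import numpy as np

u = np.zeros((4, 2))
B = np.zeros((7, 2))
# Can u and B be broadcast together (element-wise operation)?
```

No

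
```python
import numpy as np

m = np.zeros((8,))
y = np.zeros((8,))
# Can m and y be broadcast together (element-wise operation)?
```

Yes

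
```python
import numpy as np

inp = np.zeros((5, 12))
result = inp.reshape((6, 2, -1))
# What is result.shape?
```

(6, 2, 5)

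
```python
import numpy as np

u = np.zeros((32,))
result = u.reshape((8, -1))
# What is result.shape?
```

(8, 4)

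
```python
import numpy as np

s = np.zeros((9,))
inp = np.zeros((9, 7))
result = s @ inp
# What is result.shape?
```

(7,)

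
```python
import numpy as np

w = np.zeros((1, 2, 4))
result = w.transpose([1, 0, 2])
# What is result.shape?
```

(2, 1, 4)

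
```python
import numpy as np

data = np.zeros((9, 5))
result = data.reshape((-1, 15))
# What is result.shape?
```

(3, 15)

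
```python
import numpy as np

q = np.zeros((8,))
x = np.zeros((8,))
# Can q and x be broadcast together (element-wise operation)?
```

Yes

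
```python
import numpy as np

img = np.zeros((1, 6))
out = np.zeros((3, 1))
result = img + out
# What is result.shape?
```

(3, 6)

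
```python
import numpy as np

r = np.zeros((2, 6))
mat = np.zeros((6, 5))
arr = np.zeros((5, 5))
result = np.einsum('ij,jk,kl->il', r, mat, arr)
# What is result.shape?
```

(2, 5)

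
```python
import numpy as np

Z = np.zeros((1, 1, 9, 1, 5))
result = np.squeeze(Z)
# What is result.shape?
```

(9, 5)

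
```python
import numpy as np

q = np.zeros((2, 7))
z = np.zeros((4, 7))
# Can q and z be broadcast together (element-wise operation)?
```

No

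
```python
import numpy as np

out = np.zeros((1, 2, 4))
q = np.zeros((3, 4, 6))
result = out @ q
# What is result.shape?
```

(3, 2, 6)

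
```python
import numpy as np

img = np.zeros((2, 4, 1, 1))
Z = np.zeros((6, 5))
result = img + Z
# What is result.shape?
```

(2, 4, 6, 5)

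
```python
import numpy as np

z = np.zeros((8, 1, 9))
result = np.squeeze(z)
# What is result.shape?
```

(8, 9)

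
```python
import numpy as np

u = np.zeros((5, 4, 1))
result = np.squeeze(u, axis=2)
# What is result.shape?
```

(5, 4)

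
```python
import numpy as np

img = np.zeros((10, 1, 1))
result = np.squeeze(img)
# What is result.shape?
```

(10,)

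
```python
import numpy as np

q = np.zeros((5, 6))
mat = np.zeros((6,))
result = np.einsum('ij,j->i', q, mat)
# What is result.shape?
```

(5,)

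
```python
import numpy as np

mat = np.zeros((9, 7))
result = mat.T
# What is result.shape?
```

(7, 9)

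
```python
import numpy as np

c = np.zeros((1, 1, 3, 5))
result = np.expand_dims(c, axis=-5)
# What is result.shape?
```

(1, 1, 1, 3, 5)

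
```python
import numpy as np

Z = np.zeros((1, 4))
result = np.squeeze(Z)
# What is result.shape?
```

(4,)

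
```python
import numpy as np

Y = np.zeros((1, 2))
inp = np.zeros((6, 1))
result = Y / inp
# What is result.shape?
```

(6, 2)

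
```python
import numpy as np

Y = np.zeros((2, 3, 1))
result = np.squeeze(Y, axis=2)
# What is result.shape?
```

(2, 3)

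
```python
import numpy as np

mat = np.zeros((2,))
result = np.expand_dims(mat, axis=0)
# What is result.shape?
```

(1, 2)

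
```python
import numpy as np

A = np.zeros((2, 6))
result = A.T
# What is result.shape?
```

(6, 2)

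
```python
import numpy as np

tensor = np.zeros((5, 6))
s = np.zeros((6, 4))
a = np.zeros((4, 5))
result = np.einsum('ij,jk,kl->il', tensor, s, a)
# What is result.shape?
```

(5, 5)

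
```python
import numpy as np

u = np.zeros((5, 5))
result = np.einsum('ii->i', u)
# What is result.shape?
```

(5,)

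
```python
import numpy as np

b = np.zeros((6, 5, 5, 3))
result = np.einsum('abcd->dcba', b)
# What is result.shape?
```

(3, 5, 5, 6)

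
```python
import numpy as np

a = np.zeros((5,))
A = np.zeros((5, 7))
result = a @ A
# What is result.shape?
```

(7,)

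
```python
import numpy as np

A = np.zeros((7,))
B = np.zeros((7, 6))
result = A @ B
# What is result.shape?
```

(6,)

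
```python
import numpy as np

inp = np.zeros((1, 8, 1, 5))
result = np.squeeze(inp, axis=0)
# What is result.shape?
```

(8, 1, 5)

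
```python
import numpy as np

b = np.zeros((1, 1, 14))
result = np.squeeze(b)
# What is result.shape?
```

(14,)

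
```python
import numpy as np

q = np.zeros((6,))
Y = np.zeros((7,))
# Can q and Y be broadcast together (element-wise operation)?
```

No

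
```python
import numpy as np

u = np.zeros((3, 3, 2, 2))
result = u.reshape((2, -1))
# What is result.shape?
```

(2, 18)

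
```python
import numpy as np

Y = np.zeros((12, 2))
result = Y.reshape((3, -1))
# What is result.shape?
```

(3, 8)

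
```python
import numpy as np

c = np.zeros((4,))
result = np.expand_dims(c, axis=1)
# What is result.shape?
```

(4, 1)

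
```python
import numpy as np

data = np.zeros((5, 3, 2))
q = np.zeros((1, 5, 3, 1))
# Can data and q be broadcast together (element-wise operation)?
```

Yes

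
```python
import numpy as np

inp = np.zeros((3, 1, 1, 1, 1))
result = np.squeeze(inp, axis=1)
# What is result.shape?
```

(3, 1, 1, 1)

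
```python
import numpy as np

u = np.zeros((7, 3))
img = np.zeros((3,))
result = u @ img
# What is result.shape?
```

(7,)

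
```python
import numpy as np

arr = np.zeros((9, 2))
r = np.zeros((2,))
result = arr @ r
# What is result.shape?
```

(9,)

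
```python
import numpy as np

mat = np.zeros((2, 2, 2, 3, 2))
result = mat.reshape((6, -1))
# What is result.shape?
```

(6, 8)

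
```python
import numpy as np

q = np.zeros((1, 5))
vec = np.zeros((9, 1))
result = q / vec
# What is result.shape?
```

(9, 5)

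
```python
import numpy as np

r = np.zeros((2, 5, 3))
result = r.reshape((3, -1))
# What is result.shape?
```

(3, 10)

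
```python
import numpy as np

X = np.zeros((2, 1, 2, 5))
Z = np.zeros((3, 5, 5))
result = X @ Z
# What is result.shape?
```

(2, 3, 2, 5)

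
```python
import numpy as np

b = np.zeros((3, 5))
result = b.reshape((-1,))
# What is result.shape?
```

(15,)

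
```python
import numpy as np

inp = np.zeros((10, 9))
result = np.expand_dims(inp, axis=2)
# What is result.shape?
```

(10, 9, 1)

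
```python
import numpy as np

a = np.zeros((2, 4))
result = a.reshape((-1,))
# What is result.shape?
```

(8,)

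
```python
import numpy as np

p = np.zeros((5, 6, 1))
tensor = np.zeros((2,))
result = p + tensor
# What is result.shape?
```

(5, 6, 2)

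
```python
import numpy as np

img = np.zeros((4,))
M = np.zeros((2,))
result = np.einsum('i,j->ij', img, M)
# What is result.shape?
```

(4, 2)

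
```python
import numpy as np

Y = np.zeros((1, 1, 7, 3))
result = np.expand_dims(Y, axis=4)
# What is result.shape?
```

(1, 1, 7, 3, 1)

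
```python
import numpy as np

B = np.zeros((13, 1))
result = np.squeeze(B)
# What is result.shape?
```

(13,)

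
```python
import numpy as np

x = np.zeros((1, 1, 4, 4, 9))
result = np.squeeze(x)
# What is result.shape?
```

(4, 4, 9)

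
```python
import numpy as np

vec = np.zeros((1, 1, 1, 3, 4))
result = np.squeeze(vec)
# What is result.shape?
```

(3, 4)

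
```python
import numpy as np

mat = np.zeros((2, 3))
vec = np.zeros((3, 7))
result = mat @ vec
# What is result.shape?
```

(2, 7)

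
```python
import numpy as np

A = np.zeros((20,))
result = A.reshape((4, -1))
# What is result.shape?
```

(4, 5)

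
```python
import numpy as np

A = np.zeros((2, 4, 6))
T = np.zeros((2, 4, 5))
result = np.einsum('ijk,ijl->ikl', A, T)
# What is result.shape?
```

(2, 6, 5)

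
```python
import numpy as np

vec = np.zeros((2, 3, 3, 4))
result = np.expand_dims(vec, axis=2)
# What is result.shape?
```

(2, 3, 1, 3, 4)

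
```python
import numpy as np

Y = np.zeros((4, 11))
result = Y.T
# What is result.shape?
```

(11, 4)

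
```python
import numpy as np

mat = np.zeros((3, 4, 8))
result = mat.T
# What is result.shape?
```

(8, 4, 3)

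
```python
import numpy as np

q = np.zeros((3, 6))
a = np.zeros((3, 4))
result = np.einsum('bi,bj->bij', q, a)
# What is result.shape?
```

(3, 6, 4)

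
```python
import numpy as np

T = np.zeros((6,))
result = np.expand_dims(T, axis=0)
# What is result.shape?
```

(1, 6)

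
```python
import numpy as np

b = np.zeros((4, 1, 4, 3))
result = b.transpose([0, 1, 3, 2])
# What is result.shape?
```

(4, 1, 3, 4)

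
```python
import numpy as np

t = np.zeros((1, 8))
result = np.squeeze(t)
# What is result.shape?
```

(8,)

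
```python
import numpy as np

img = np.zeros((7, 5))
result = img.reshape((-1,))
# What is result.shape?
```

(35,)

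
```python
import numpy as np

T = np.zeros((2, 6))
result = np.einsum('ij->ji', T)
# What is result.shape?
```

(6, 2)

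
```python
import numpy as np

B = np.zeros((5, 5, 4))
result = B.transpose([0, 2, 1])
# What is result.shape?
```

(5, 4, 5)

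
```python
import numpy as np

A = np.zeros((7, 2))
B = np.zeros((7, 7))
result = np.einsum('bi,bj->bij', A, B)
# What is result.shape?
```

(7, 2, 7)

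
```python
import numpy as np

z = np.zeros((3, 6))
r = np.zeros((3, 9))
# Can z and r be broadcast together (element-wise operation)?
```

No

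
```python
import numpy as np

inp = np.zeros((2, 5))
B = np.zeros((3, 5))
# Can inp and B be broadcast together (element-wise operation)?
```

No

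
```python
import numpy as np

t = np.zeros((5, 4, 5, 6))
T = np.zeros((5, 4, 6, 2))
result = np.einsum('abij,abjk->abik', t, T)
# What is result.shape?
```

(5, 4, 5, 2)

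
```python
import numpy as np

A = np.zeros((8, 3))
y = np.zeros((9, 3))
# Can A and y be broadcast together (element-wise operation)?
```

No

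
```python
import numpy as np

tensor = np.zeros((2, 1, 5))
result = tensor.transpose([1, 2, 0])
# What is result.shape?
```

(1, 5, 2)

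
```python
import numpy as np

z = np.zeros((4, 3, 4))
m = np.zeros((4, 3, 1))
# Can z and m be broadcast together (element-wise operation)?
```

Yes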